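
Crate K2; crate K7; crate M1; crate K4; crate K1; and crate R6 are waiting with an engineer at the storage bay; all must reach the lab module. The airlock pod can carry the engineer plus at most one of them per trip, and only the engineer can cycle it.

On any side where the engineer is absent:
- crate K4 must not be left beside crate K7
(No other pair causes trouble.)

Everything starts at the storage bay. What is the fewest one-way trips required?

11

Counting alone: the engineer can take at most 1 across per trip to the lab module, so moving all 6 needs at least 6 loaded trips out, with a return between consecutive ones — at least 11 crossings.
The plan below uses exactly 11 crossings, so it is optimal:
1. Engineer goes to the lab module with crate K7.
2. Engineer goes back to the storage bay alone.
3. Engineer goes to the lab module with crate K2.
4. Engineer goes back to the storage bay alone.
5. Engineer goes to the lab module with crate M1.
6. Engineer goes back to the storage bay alone.
7. Engineer goes to the lab module with crate K1.
8. Engineer goes back to the storage bay alone.
9. Engineer goes to the lab module with crate R6.
10. Engineer goes back to the storage bay alone.
11. Engineer goes to the lab module with crate K4.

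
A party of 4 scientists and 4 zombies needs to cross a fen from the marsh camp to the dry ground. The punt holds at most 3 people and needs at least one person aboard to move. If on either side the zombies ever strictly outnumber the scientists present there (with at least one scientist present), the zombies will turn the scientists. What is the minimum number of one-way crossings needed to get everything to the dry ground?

9

Counting alone: each trip to the dry ground takes at most 3 across and each return brings at least 1 back, so after t trips out (and t−1 returns) at most 3t − (t−1) of the 8 are across; that first reaches 8 at t = 4, so at least 7 crossings are needed.
The safety rule pushes this higher. Following every safe sequence of crossings, the most of the 8 that can be at the dry ground as the punt arrives there on crossing 7 is 7 — never all 8.
So no plan with fewer than 9 crossings exists, and this one achieves 9:
1. 2 zombies → the dry ground.  (the marsh camp: 4S 2Z; the dry ground: 0S 2Z)
2. 1 zombie ← the marsh camp.  (the marsh camp: 4S 3Z; the dry ground: 0S 1Z)
3. 3 zombies → the dry ground.  (the marsh camp: 4S 0Z; the dry ground: 0S 4Z)
4. 1 zombie ← the marsh camp.  (the marsh camp: 4S 1Z; the dry ground: 0S 3Z)
5. 3 scientists → the dry ground.  (the marsh camp: 1S 1Z; the dry ground: 3S 3Z)
6. 1 scientist and 1 zombie ← the marsh camp.  (the marsh camp: 2S 2Z; the dry ground: 2S 2Z)
7. 2 scientists → the dry ground.  (the marsh camp: 0S 2Z; the dry ground: 4S 2Z)
8. 1 zombie ← the marsh camp.  (the marsh camp: 0S 3Z; the dry ground: 4S 1Z)
9. 3 zombies → the dry ground.  (the marsh camp: 0S 0Z; the dry ground: 4S 4Z)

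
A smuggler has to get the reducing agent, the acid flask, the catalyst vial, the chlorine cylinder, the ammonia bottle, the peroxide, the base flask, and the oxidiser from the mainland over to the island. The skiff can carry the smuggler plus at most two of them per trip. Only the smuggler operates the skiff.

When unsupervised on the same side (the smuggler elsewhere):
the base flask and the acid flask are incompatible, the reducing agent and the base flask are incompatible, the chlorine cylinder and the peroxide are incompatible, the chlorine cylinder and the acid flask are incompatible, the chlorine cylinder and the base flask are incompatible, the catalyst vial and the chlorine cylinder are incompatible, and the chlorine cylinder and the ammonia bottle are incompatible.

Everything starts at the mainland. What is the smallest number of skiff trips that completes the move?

13

Counting alone: the smuggler can take at most 2 across per trip to the island, so moving all 8 needs at least 4 loaded trips out, with a return between consecutive ones — at least 7 crossings.
The safety rule pushes this higher. Following every safe sequence of crossings, the most of the 8 that can be at the island as the skiff arrives there on crossings 7, 9, 11 is 5, 6, 7 respectively — never all 8.
So no plan with fewer than 13 crossings exists, and this one achieves 13:
1. Smuggler goes to the island with the base flask and the chlorine cylinder.
2. Smuggler goes back to the mainland with the chlorine cylinder.
3. Smuggler goes to the island with the chlorine cylinder and the reducing agent.
4. Smuggler goes back to the mainland with the base flask.
5. Smuggler goes to the island with the acid flask and the catalyst vial.
6. Smuggler goes back to the mainland with the chlorine cylinder.
7. Smuggler goes to the island with the ammonia bottle and the chlorine cylinder.
8. Smuggler goes back to the mainland with the chlorine cylinder.
9. Smuggler goes to the island with the chlorine cylinder and the peroxide.
10. Smuggler goes back to the mainland with the chlorine cylinder.
11. Smuggler goes to the island with the chlorine cylinder and the oxidiser.
12. Smuggler goes back to the mainland with the chlorine cylinder.
13. Smuggler goes to the island with the base flask and the chlorine cylinder.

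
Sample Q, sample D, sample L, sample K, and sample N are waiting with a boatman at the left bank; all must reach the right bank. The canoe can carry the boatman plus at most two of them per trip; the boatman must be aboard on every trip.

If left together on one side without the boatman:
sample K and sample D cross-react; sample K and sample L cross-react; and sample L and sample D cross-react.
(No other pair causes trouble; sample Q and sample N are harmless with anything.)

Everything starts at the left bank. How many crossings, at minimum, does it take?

Counting alone: the boatman can take at most 2 across per trip to the right bank, so moving all 5 needs at least 3 loaded trips out, with a return between consecutive ones — at least 5 crossings.
The safety rule pushes this higher. Following every safe sequence of crossings, the most of the 5 that can be at the right bank as the canoe arrives there on crossing 5 is 4 — never all 5.
So no plan with fewer than 7 crossings exists, and this one achieves 7:
1. Boatman goes to the right bank with sample D and sample L.
2. Boatman goes back to the left bank with sample D.
3. Boatman goes to the right bank with sample D and sample Q.
4. Boatman goes back to the left bank with sample D.
5. Boatman goes to the right bank with sample D and sample N.
6. Boatman goes back to the left bank with sample D.
7. Boatman goes to the right bank with sample D and sample K.

7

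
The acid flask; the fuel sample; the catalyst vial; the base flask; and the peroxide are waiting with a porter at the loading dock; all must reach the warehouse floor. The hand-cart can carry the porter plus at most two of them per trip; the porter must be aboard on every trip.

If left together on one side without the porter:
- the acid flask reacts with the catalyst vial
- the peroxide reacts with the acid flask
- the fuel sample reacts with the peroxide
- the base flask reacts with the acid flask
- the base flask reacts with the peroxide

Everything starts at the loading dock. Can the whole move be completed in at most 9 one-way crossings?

Yes

Yes — this plan uses 7 crossings (≤ 9):
1. Porter goes to the warehouse floor with the acid flask and the peroxide.  [the loading dock: the base flask, the catalyst vial, the fuel sample | the warehouse floor: the acid flask, the peroxide]
2. Porter goes back to the loading dock with the acid flask.  [the loading dock: the acid flask, the base flask, the catalyst vial, the fuel sample | the warehouse floor: the peroxide]
3. Porter goes to the warehouse floor with the acid flask and the fuel sample.  [the loading dock: the base flask, the catalyst vial | the warehouse floor: the acid flask, the fuel sample, the peroxide]
4. Porter goes back to the loading dock with the peroxide.  [the loading dock: the base flask, the catalyst vial, the peroxide | the warehouse floor: the acid flask, the fuel sample]
5. Porter goes to the warehouse floor with the base flask and the catalyst vial.  [the loading dock: the peroxide | the warehouse floor: the acid flask, the base flask, the catalyst vial, the fuel sample]
6. Porter goes back to the loading dock with the acid flask.  [the loading dock: the acid flask, the peroxide | the warehouse floor: the base flask, the catalyst vial, the fuel sample]
7. Porter goes to the warehouse floor with the acid flask and the peroxide.  [the loading dock: — | the warehouse floor: the acid flask, the base flask, the catalyst vial, the fuel sample, the peroxide]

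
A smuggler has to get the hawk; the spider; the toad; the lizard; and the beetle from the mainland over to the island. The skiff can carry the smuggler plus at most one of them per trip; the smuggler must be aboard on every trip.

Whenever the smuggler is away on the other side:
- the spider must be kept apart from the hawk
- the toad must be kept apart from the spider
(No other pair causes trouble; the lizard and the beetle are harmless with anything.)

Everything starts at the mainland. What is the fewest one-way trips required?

11

Counting alone: the smuggler can take at most 1 across per trip to the island, so moving all 5 needs at least 5 loaded trips out, with a return between consecutive ones — at least 9 crossings.
The safety rule pushes this higher. Following every safe sequence of crossings, the most of the 5 that can be at the island as the skiff arrives there on crossing 9 is 4 — never all 5.
So no plan with fewer than 11 crossings exists, and this one achieves 11:
1. Smuggler goes to the island with the spider.
2. Smuggler goes back to the mainland alone.
3. Smuggler goes to the island with the hawk.
4. Smuggler goes back to the mainland with the spider.
5. Smuggler goes to the island with the toad.
6. Smuggler goes back to the mainland alone.
7. Smuggler goes to the island with the lizard.
8. Smuggler goes back to the mainland alone.
9. Smuggler goes to the island with the beetle.
10. Smuggler goes back to the mainland alone.
11. Smuggler goes to the island with the spider.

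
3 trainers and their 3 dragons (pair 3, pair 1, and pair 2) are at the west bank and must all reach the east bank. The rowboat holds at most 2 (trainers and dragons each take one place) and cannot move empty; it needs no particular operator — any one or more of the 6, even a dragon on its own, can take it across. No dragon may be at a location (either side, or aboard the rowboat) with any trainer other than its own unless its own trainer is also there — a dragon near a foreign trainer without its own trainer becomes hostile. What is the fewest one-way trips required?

11

Counting alone: each trip to the east bank takes at most 2 across and each return brings at least 1 back, so after t trips out (and t−1 returns) at most 2t − (t−1) of the 6 are across; that first reaches 6 at t = 5, so at least 9 crossings are needed.
The safety rule pushes this higher. Following every safe sequence of crossings, the most of the 6 that can be at the east bank as the rowboat arrives there on crossing 9 is 5 — never all 6.
So no plan with fewer than 11 crossings exists, and this one achieves 11:
1. dragon 3 and trainer 3 cross → the east bank.
2. trainer 3 crosses ← the west bank.
3. dragon 1 and dragon 2 cross → the east bank.
4. dragon 3 crosses ← the west bank.
5. trainer 1 and trainer 2 cross → the east bank.
6. dragon 1 and trainer 1 cross ← the west bank.
7. trainer 1 and trainer 3 cross → the east bank.
8. dragon 2 crosses ← the west bank.
9. dragon 1 and dragon 3 cross → the east bank.
10. trainer 2 crosses ← the west bank.
11. dragon 2 and trainer 2 cross → the east bank.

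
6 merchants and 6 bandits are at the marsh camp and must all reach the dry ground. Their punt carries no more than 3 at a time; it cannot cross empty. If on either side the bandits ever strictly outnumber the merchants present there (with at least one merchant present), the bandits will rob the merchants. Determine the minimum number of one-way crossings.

impossible

Following every safe sequence of crossings from the start, the most of the 12 that can be at the dry ground as the punt arrives there on crossings 1, 3, 5 is 3, 5, 6 respectively; the best ever achieved is 6 of 12.
From crossing 7 on, no configuration arises that was not already reachable earlier: only 17 distinct safe configurations (who is on which side, and where the punt is) can ever be reached, none of them has everyone across, and every continuation just revisits them. They are: 0 merchants + 0 bandits across (punt back at the start); 0 merchants + 1 bandit across (punt there); 0 merchants + 1 bandit across (punt back at the start); 0 merchants + 2 bandits across (punt there); 0 merchants + 2 bandits across (punt back at the start); 0 merchants + 3 bandits across (punt there); 0 merchants + 3 bandits across (punt back at the start); 0 merchants + 4 bandits across (punt there); 0 merchants + 4 bandits across (punt back at the start); 0 merchants + 5 bandits across (punt there); 0 merchants + 5 bandits across (punt back at the start); 0 merchants + 6 bandits across (punt there); 1 merchant + 1 bandit across (punt there); 1 merchant + 1 bandit across (punt back at the start); 2 merchants + 2 bandits across (punt there); 2 merchants + 2 bandits across (punt back at the start); 3 merchants + 3 bandits across (punt there). So no valid plan exists.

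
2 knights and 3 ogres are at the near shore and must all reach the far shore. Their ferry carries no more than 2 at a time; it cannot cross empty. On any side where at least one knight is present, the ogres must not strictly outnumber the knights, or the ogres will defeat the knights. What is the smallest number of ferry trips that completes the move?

impossible

The ogres already outnumber the knights at the near shore before anyone moves, so the starting position itself is disallowed.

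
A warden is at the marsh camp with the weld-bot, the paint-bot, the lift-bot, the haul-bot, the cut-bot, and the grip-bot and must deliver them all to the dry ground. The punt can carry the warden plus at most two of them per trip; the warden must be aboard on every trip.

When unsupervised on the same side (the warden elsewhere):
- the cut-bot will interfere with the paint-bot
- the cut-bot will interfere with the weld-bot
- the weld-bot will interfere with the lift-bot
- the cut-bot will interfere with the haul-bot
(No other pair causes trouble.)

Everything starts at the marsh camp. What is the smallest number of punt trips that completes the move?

Counting alone: the warden can take at most 2 across per trip to the dry ground, so moving all 6 needs at least 3 loaded trips out, with a return between consecutive ones — at least 5 crossings.
The safety rule pushes this higher. Following every safe sequence of crossings, the most of the 6 that can be at the dry ground as the punt arrives there on crossing 5 is 5 — never all 6.
So no plan with fewer than 7 crossings exists, and this one achieves 7:
1. Warden goes to the dry ground with the cut-bot and the weld-bot.  [the marsh camp: the grip-bot, the haul-bot, the lift-bot, the paint-bot | the dry ground: the cut-bot, the weld-bot]
2. Warden goes back to the marsh camp with the weld-bot.  [the marsh camp: the grip-bot, the haul-bot, the lift-bot, the paint-bot, the weld-bot | the dry ground: the cut-bot]
3. Warden goes to the dry ground with the paint-bot and the weld-bot.  [the marsh camp: the grip-bot, the haul-bot, the lift-bot | the dry ground: the cut-bot, the paint-bot, the weld-bot]
4. Warden goes back to the marsh camp with the cut-bot.  [the marsh camp: the cut-bot, the grip-bot, the haul-bot, the lift-bot | the dry ground: the paint-bot, the weld-bot]
5. Warden goes to the dry ground with the grip-bot and the haul-bot.  [the marsh camp: the cut-bot, the lift-bot | the dry ground: the grip-bot, the haul-bot, the paint-bot, the weld-bot]
6. Warden goes back to the marsh camp alone.  [the marsh camp: the cut-bot, the lift-bot | the dry ground: the grip-bot, the haul-bot, the paint-bot, the weld-bot]
7. Warden goes to the dry ground with the cut-bot and the lift-bot.  [the marsh camp: — | the dry ground: the cut-bot, the grip-bot, the haul-bot, the lift-bot, the paint-bot, the weld-bot]

7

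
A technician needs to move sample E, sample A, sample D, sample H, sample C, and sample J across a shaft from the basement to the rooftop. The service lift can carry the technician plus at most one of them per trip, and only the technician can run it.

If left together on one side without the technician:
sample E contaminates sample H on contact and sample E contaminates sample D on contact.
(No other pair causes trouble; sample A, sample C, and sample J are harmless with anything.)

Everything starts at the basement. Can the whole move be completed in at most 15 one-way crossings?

Yes

Yes — this plan uses 13 crossings (≤ 15):
1. Technician goes to the rooftop with sample E.  [the basement: sample A, sample C, sample D, sample H, sample J | the rooftop: sample E]
2. Technician goes back to the basement alone.  [the basement: sample A, sample C, sample D, sample H, sample J | the rooftop: sample E]
3. Technician goes to the rooftop with sample A.  [the basement: sample C, sample D, sample H, sample J | the rooftop: sample A, sample E]
4. Technician goes back to the basement alone.  [the basement: sample C, sample D, sample H, sample J | the rooftop: sample A, sample E]
5. Technician goes to the rooftop with sample D.  [the basement: sample C, sample H, sample J | the rooftop: sample A, sample D, sample E]
6. Technician goes back to the basement with sample E.  [the basement: sample C, sample E, sample H, sample J | the rooftop: sample A, sample D]
7. Technician goes to the rooftop with sample H.  [the basement: sample C, sample E, sample J | the rooftop: sample A, sample D, sample H]
8. Technician goes back to the basement alone.  [the basement: sample C, sample E, sample J | the rooftop: sample A, sample D, sample H]
9. Technician goes to the rooftop with sample C.  [the basement: sample E, sample J | the rooftop: sample A, sample C, sample D, sample H]
10. Technician goes back to the basement alone.  [the basement: sample E, sample J | the rooftop: sample A, sample C, sample D, sample H]
11. Technician goes to the rooftop with sample J.  [the basement: sample E | the rooftop: sample A, sample C, sample D, sample H, sample J]
12. Technician goes back to the basement alone.  [the basement: sample E | the rooftop: sample A, sample C, sample D, sample H, sample J]
13. Technician goes to the rooftop with sample E.  [the basement: — | the rooftop: sample A, sample C, sample D, sample E, sample H, sample J]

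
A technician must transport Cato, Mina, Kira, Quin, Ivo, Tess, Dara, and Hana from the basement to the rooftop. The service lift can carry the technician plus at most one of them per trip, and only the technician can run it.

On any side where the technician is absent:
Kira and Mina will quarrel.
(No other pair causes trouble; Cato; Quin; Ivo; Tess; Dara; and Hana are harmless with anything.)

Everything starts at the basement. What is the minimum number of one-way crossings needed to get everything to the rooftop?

Counting alone: the technician can take at most 1 across per trip to the rooftop, so moving all 8 needs at least 8 loaded trips out, with a return between consecutive ones — at least 15 crossings.
The plan below uses exactly 15 crossings, so it is optimal:
1. Technician goes to the rooftop with Mina.
2. Technician goes back to the basement alone.
3. Technician goes to the rooftop with Cato.
4. Technician goes back to the basement alone.
5. Technician goes to the rooftop with Quin.
6. Technician goes back to the basement alone.
7. Technician goes to the rooftop with Ivo.
8. Technician goes back to the basement alone.
9. Technician goes to the rooftop with Tess.
10. Technician goes back to the basement alone.
11. Technician goes to the rooftop with Dara.
12. Technician goes back to the basement alone.
13. Technician goes to the rooftop with Hana.
14. Technician goes back to the basement alone.
15. Technician goes to the rooftop with Kira.

15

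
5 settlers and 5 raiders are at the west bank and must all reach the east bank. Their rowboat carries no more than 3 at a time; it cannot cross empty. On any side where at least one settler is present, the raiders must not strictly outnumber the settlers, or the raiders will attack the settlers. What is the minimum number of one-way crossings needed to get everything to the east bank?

Counting alone: each trip to the east bank takes at most 3 across and each return brings at least 1 back, so after t trips out (and t−1 returns) at most 3t − (t−1) of the 10 are across; that first reaches 10 at t = 5, so at least 9 crossings are needed.
The safety rule pushes this higher. Following every safe sequence of crossings, the most of the 10 that can be at the east bank as the rowboat arrives there on crossing 9 is 9 — never all 10.
So no plan with fewer than 11 crossings exists, and this one achieves 11:
1. 2 raiders → the east bank.  (the west bank: 5S 3R; the east bank: 0S 2R)
2. 1 raider ← the west bank.  (the west bank: 5S 4R; the east bank: 0S 1R)
3. 3 raiders → the east bank.  (the west bank: 5S 1R; the east bank: 0S 4R)
4. 1 raider ← the west bank.  (the west bank: 5S 2R; the east bank: 0S 3R)
5. 3 settlers → the east bank.  (the west bank: 2S 2R; the east bank: 3S 3R)
6. 1 settler and 1 raider ← the west bank.  (the west bank: 3S 3R; the east bank: 2S 2R)
7. 3 settlers → the east bank.  (the west bank: 0S 3R; the east bank: 5S 2R)
8. 1 raider ← the west bank.  (the west bank: 0S 4R; the east bank: 5S 1R)
9. 2 raiders → the east bank.  (the west bank: 0S 2R; the east bank: 5S 3R)
10. 1 raider ← the west bank.  (the west bank: 0S 3R; the east bank: 5S 2R)
11. 3 raiders → the east bank.  (the west bank: 0S 0R; the east bank: 5S 5R)

11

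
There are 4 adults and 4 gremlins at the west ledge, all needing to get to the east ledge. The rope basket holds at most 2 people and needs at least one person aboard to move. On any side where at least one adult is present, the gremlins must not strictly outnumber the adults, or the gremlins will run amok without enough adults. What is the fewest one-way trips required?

impossible

Following every safe sequence of crossings from the start, the most of the 8 that can be at the east ledge as the rope basket arrives there on crossings 1, 3, 5 is 2, 3, 4 respectively; the best ever achieved is 4 of 8.
From crossing 7 on, no configuration arises that was not already reachable earlier: only 11 distinct safe configurations (who is on which side, and where the rope basket is) can ever be reached, none of them has everyone across, and every continuation just revisits them. They are: 0 adults + 0 gremlins across (rope basket back at the start); 0 adults + 1 gremlin across (rope basket there); 0 adults + 1 gremlin across (rope basket back at the start); 0 adults + 2 gremlins across (rope basket there); 0 adults + 2 gremlins across (rope basket back at the start); 0 adults + 3 gremlins across (rope basket there); 0 adults + 3 gremlins across (rope basket back at the start); 0 adults + 4 gremlins across (rope basket there); 1 adult + 1 gremlin across (rope basket there); 1 adult + 1 gremlin across (rope basket back at the start); 2 adults + 2 gremlins across (rope basket there). So no valid plan exists.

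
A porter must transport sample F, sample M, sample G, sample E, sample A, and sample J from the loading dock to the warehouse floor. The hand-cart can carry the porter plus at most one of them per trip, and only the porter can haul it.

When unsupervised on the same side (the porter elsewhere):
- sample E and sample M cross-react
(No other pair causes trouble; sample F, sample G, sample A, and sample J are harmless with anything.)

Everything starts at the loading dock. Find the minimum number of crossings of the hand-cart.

Counting alone: the porter can take at most 1 across per trip to the warehouse floor, so moving all 6 needs at least 6 loaded trips out, with a return between consecutive ones — at least 11 crossings.
The plan below uses exactly 11 crossings, so it is optimal:
1. Porter goes to the warehouse floor with sample M.
2. Porter goes back to the loading dock alone.
3. Porter goes to the warehouse floor with sample F.
4. Porter goes back to the loading dock alone.
5. Porter goes to the warehouse floor with sample G.
6. Porter goes back to the loading dock alone.
7. Porter goes to the warehouse floor with sample A.
8. Porter goes back to the loading dock alone.
9. Porter goes to the warehouse floor with sample J.
10. Porter goes back to the loading dock alone.
11. Porter goes to the warehouse floor with sample E.

11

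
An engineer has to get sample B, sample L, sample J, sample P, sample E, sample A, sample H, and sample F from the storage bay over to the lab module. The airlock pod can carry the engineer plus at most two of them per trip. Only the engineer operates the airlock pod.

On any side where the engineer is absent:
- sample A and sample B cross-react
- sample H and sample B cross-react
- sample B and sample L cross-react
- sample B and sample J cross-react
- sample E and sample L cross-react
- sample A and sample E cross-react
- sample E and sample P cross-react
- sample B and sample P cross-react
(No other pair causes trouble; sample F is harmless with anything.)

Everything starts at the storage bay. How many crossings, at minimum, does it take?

Counting alone: the engineer can take at most 2 across per trip to the lab module, so moving all 8 needs at least 4 loaded trips out, with a return between consecutive ones — at least 7 crossings.
The safety rule pushes this higher. Following every safe sequence of crossings, the most of the 8 that can be at the lab module as the airlock pod arrives there on crossings 7, 9 is 6, 7 respectively — never all 8.
So no plan with fewer than 11 crossings exists, and this one achieves 11:
1. Engineer goes to the lab module with sample B and sample E.
2. Engineer goes back to the storage bay alone.
3. Engineer goes to the lab module with sample F.
4. Engineer goes back to the storage bay alone.
5. Engineer goes to the lab module with sample L and sample P.
6. Engineer goes back to the storage bay with sample B and sample E.
7. Engineer goes to the lab module with sample A and sample B.
8. Engineer goes back to the storage bay with sample B.
9. Engineer goes to the lab module with sample H and sample J.
10. Engineer goes back to the storage bay alone.
11. Engineer goes to the lab module with sample B and sample E.

11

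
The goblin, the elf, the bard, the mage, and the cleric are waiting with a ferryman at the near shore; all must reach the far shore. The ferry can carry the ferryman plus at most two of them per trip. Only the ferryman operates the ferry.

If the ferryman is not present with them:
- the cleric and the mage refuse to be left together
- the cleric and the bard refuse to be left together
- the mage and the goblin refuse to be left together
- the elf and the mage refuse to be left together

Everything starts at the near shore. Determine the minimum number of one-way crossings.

5

Counting alone: the ferryman can take at most 2 across per trip to the far shore, so moving all 5 needs at least 3 loaded trips out, with a return between consecutive ones — at least 5 crossings.
The plan below uses exactly 5 crossings, so it is optimal:
1. Ferryman goes to the far shore with the bard and the mage.  [the near shore: the cleric, the elf, the goblin | the far shore: the bard, the mage]
2. Ferryman goes back to the near shore alone.  [the near shore: the cleric, the elf, the goblin | the far shore: the bard, the mage]
3. Ferryman goes to the far shore with the elf and the goblin.  [the near shore: the cleric | the far shore: the bard, the elf, the goblin, the mage]
4. Ferryman goes back to the near shore with the mage.  [the near shore: the cleric, the mage | the far shore: the bard, the elf, the goblin]
5. Ferryman goes to the far shore with the cleric and the mage.  [the near shore: — | the far shore: the bard, the cleric, the elf, the goblin, the mage]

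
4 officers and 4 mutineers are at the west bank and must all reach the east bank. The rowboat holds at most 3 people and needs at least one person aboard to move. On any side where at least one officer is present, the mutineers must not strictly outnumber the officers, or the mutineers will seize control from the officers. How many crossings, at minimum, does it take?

9

Counting alone: each trip to the east bank takes at most 3 across and each return brings at least 1 back, so after t trips out (and t−1 returns) at most 3t − (t−1) of the 8 are across; that first reaches 8 at t = 4, so at least 7 crossings are needed.
The safety rule pushes this higher. Following every safe sequence of crossings, the most of the 8 that can be at the east bank as the rowboat arrives there on crossing 7 is 7 — never all 8.
So no plan with fewer than 9 crossings exists, and this one achieves 9:
1. 2 mutineers → the east bank.  (the west bank: 4O 2M; the east bank: 0O 2M)
2. 1 mutineer ← the west bank.  (the west bank: 4O 3M; the east bank: 0O 1M)
3. 3 mutineers → the east bank.  (the west bank: 4O 0M; the east bank: 0O 4M)
4. 1 mutineer ← the west bank.  (the west bank: 4O 1M; the east bank: 0O 3M)
5. 3 officers → the east bank.  (the west bank: 1O 1M; the east bank: 3O 3M)
6. 1 officer and 1 mutineer ← the west bank.  (the west bank: 2O 2M; the east bank: 2O 2M)
7. 2 officers → the east bank.  (the west bank: 0O 2M; the east bank: 4O 2M)
8. 1 mutineer ← the west bank.  (the west bank: 0O 3M; the east bank: 4O 1M)
9. 3 mutineers → the east bank.  (the west bank: 0O 0M; the east bank: 4O 4M)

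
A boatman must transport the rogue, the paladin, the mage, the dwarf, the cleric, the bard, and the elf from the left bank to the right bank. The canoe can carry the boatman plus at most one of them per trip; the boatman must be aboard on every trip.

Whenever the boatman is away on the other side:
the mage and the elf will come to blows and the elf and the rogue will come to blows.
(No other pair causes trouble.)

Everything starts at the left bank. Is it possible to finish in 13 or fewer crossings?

No

Counting alone: the boatman can take at most 1 across per trip to the right bank, so moving all 7 needs at least 7 loaded trips out, with a return between consecutive ones — at least 13 crossings.
The safety rule pushes this higher. Following every safe sequence of crossings, the most of the 7 that can be at the right bank as the canoe arrives there on crossing 13 is 6 — never all 7.
So the move cannot be finished within 13 crossings. (The shortest complete plan takes 15:)
1. Boatman goes to the right bank with the elf.  [the left bank: the bard, the cleric, the dwarf, the mage, the paladin, the rogue | the right bank: the elf]
2. Boatman goes back to the left bank alone.  [the left bank: the bard, the cleric, the dwarf, the mage, the paladin, the rogue | the right bank: the elf]
3. Boatman goes to the right bank with the rogue.  [the left bank: the bard, the cleric, the dwarf, the mage, the paladin | the right bank: the elf, the rogue]
4. Boatman goes back to the left bank with the elf.  [the left bank: the bard, the cleric, the dwarf, the elf, the mage, the paladin | the right bank: the rogue]
5. Boatman goes to the right bank with the mage.  [the left bank: the bard, the cleric, the dwarf, the elf, the paladin | the right bank: the mage, the rogue]
6. Boatman goes back to the left bank alone.  [the left bank: the bard, the cleric, the dwarf, the elf, the paladin | the right bank: the mage, the rogue]
7. Boatman goes to the right bank with the paladin.  [the left bank: the bard, the cleric, the dwarf, the elf | the right bank: the mage, the paladin, the rogue]
8. Boatman goes back to the left bank alone.  [the left bank: the bard, the cleric, the dwarf, the elf | the right bank: the mage, the paladin, the rogue]
9. Boatman goes to the right bank with the dwarf.  [the left bank: the bard, the cleric, the elf | the right bank: the dwarf, the mage, the paladin, the rogue]
10. Boatman goes back to the left bank alone.  [the left bank: the bard, the cleric, the elf | the right bank: the dwarf, the mage, the paladin, the rogue]
11. Boatman goes to the right bank with the cleric.  [the left bank: the bard, the elf | the right bank: the cleric, the dwarf, the mage, the paladin, the rogue]
12. Boatman goes back to the left bank alone.  [the left bank: the bard, the elf | the right bank: the cleric, the dwarf, the mage, the paladin, the rogue]
13. Boatman goes to the right bank with the bard.  [the left bank: the elf | the right bank: the bard, the cleric, the dwarf, the mage, the paladin, the rogue]
14. Boatman goes back to the left bank alone.  [the left bank: the elf | the right bank: the bard, the cleric, the dwarf, the mage, the paladin, the rogue]
15. Boatman goes to the right bank with the elf.  [the left bank: — | the right bank: the bard, the cleric, the dwarf, the elf, the mage, the paladin, the rogue]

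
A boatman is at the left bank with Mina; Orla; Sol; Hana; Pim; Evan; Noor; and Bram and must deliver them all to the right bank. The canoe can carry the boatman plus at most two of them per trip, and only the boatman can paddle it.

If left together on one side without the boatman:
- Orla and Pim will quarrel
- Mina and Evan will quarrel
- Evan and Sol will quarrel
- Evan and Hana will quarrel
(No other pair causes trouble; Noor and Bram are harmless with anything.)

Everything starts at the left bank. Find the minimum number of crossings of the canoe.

9

Counting alone: the boatman can take at most 2 across per trip to the right bank, so moving all 8 needs at least 4 loaded trips out, with a return between consecutive ones — at least 7 crossings.
The safety rule pushes this higher. Following every safe sequence of crossings, the most of the 8 that can be at the right bank as the canoe arrives there on crossing 7 is 7 — never all 8.
So no plan with fewer than 9 crossings exists, and this one achieves 9:
1. Boatman goes to the right bank with Evan and Orla.
2. Boatman goes back to the left bank alone.
3. Boatman goes to the right bank with Mina.
4. Boatman goes back to the left bank with Evan.
5. Boatman goes to the right bank with Hana and Sol.
6. Boatman goes back to the left bank alone.
7. Boatman goes to the right bank with Bram and Noor.
8. Boatman goes back to the left bank alone.
9. Boatman goes to the right bank with Evan and Pim.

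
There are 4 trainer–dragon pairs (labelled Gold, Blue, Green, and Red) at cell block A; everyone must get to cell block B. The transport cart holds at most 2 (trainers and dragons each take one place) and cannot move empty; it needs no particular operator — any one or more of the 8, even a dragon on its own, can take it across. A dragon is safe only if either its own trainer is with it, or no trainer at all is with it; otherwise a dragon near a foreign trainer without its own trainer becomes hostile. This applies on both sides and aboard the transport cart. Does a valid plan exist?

No

Following every safe sequence of crossings from the start, the most of the 8 that can be at cell block B as the transport cart arrives there on crossings 1, 3, 5 is 2, 3, 4 respectively; the best ever achieved is 4 of 8.
From crossing 7 on, no configuration arises that was not already reachable earlier: only 44 distinct safe configurations (who is on which side, and where the transport cart is) can ever be reached, none of them has everyone across, and every continuation just revisits them. So no valid plan exists.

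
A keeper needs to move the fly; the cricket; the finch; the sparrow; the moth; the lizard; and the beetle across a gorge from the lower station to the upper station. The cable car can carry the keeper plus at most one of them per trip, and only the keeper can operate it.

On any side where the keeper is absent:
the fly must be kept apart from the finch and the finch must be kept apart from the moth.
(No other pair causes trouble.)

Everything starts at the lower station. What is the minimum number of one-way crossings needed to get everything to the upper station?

15

Counting alone: the keeper can take at most 1 across per trip to the upper station, so moving all 7 needs at least 7 loaded trips out, with a return between consecutive ones — at least 13 crossings.
The safety rule pushes this higher. Following every safe sequence of crossings, the most of the 7 that can be at the upper station as the cable car arrives there on crossing 13 is 6 — never all 7.
So no plan with fewer than 15 crossings exists, and this one achieves 15:
1. Keeper goes to the upper station with the finch.
2. Keeper goes back to the lower station alone.
3. Keeper goes to the upper station with the fly.
4. Keeper goes back to the lower station with the finch.
5. Keeper goes to the upper station with the moth.
6. Keeper goes back to the lower station alone.
7. Keeper goes to the upper station with the cricket.
8. Keeper goes back to the lower station alone.
9. Keeper goes to the upper station with the sparrow.
10. Keeper goes back to the lower station alone.
11. Keeper goes to the upper station with the lizard.
12. Keeper goes back to the lower station alone.
13. Keeper goes to the upper station with the beetle.
14. Keeper goes back to the lower station alone.
15. Keeper goes to the upper station with the finch.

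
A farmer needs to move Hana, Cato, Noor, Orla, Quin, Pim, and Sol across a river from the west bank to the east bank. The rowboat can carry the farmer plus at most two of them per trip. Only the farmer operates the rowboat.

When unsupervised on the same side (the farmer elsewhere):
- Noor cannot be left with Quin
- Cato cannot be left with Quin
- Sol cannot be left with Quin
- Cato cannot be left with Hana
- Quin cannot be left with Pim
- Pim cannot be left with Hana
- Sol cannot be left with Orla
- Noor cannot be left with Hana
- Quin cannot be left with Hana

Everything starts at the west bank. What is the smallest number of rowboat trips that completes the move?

impossible

Whatever the first load, the items left behind include a forbidden pair without the farmer. No opening move is safe, so no plan exists.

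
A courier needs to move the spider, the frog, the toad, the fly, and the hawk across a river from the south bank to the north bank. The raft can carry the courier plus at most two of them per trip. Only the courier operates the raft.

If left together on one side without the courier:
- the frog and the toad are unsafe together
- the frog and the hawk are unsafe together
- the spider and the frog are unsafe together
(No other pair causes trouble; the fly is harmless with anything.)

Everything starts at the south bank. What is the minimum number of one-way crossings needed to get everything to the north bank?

Counting alone: the courier can take at most 2 across per trip to the north bank, so moving all 5 needs at least 3 loaded trips out, with a return between consecutive ones — at least 5 crossings.
The plan below uses exactly 5 crossings, so it is optimal:
1. Courier goes to the north bank with the frog and the spider.  [the south bank: the fly, the hawk, the toad | the north bank: the frog, the spider]
2. Courier goes back to the south bank with the frog.  [the south bank: the fly, the frog, the hawk, the toad | the north bank: the spider]
3. Courier goes to the north bank with the hawk and the toad.  [the south bank: the fly, the frog | the north bank: the hawk, the spider, the toad]
4. Courier goes back to the south bank alone.  [the south bank: the fly, the frog | the north bank: the hawk, the spider, the toad]
5. Courier goes to the north bank with the fly and the frog.  [the south bank: — | the north bank: the fly, the frog, the hawk, the spider, the toad]

5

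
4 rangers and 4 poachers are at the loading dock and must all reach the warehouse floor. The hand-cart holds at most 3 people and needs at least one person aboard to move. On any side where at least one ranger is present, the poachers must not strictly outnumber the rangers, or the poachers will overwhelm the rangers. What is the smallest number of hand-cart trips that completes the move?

Counting alone: each trip to the warehouse floor takes at most 3 across and each return brings at least 1 back, so after t trips out (and t−1 returns) at most 3t − (t−1) of the 8 are across; that first reaches 8 at t = 4, so at least 7 crossings are needed.
The safety rule pushes this higher. Following every safe sequence of crossings, the most of the 8 that can be at the warehouse floor as the hand-cart arrives there on crossing 7 is 7 — never all 8.
So no plan with fewer than 9 crossings exists, and this one achieves 9:
1. 2 poachers → the warehouse floor.  (the loading dock: 4R 2P; the warehouse floor: 0R 2P)
2. 1 poacher ← the loading dock.  (the loading dock: 4R 3P; the warehouse floor: 0R 1P)
3. 3 poachers → the warehouse floor.  (the loading dock: 4R 0P; the warehouse floor: 0R 4P)
4. 1 poacher ← the loading dock.  (the loading dock: 4R 1P; the warehouse floor: 0R 3P)
5. 3 rangers → the warehouse floor.  (the loading dock: 1R 1P; the warehouse floor: 3R 3P)
6. 1 ranger and 1 poacher ← the loading dock.  (the loading dock: 2R 2P; the warehouse floor: 2R 2P)
7. 2 rangers → the warehouse floor.  (the loading dock: 0R 2P; the warehouse floor: 4R 2P)
8. 1 poacher ← the loading dock.  (the loading dock: 0R 3P; the warehouse floor: 4R 1P)
9. 3 poachers → the warehouse floor.  (the loading dock: 0R 0P; the warehouse floor: 4R 4P)

9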